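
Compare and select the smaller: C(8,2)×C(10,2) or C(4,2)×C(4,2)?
C(4,2)×C(4,2)

Solution: C(8,2)×C(10,2)=1,260, C(4,2)×C(4,2)=36.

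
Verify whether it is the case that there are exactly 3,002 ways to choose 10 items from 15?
False

Working:
C(15,10) = 3,003 ≠ 3002.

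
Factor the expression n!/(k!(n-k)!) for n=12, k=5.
C(12,5) = 792

Explanation: This is the binomial coefficient C(12,5) = 792.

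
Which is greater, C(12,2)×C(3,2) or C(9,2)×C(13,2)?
C(9,2)×C(13,2)

Working:
C(12,2)×C(3,2)=198, C(9,2)×C(13,2)=2,808.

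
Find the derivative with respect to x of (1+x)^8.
8(1+x)^7

Working:
Using the power rule: d/dx (1+x)^8 = 8(1+x)^{7}.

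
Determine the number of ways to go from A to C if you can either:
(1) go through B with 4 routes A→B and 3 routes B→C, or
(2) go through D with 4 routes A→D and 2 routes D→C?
20

Working:
Route via B: 4×3=12. Route via D: 4×2=8. Total: 20.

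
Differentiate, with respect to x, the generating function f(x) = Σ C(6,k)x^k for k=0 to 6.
Term-by-term differentiation gives Σ k·C(6,k)x^{k-1} for k=1 to 6.
Final answer: Σ k·C(6,k)x^(k-1) for k=1 to 6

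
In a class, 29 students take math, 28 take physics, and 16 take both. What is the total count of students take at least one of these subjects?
41

Working:
|A∪B| = |A|+|B|-|A∩B| = 29+28-16 = 41.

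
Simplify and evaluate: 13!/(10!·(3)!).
286
This is C(13,10) = 286.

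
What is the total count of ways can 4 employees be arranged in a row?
24

Arrangements of 4 distinct objects: 4! = 24.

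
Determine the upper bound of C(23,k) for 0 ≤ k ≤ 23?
Maximum at k = 11 or k = 12: C(23,11) = 1,352,078.

Answer: 1,352,078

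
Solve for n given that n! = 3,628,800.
10

Solution: n! is strictly increasing. 8! = 40,320, 9! = 362,880, 10! = 3,628,800 ✓. So n = 10.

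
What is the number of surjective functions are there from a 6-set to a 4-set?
1,560
Onto functions = 4! × S(6,4)
First compute S(6,4) via recurrence:
Using the Stirling recurrence: S(n,k) = k·S(n-1,k) + S(n-1,k-1)
S(6,4) = 4·S(5,4) + S(5,3)
         = 4·10 + 25
         = 40 + 25
         = 65
Then: 24 × 65 = 1,560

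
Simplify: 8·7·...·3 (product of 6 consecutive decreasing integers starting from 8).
20,160

Explanation: This is P(8,6) = 8!/(2)! = 20,160.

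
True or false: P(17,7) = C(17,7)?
False

Explanation: P(17,7) = 98,017,920 and C(17,7) = 19,448; P(n,r) = r! × C(n,r) so P > C whenever r ≥ 2.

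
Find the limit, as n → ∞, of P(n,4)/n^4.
1

Working:
P(n,4) = n(n-1)(n-2)(n-3) ≈ n^4 for large n. Limit = 1.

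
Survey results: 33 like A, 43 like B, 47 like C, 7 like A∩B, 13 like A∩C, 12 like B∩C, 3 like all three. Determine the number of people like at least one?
94

Reasoning: |A∪B∪C| = 33+43+47-7-13-12+3 = 94.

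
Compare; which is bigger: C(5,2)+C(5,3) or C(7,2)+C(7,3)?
C(7,2)+C(7,3)

Working:
First=20, Second=56.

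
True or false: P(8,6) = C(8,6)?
False
P(8,6) = 20,160 but C(8,6) = 28; they differ by a factor of 6! = 720, so the statement does not hold.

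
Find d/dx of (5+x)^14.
Using the power rule: d/dx (5+x)^14 = 14(5+x)^{13}.
Final answer: 14(5+x)^13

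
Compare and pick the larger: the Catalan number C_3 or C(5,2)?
C_3 = C(6,3)/(3+1) = 20/4 = 5; C(5,2) = 10.

Answer: C(5,2)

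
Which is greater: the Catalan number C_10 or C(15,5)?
C_10

Reasoning: C_10 = C(20,10)/(10+1) = 184,756/11 = 16,796; C(15,5) = 3,003.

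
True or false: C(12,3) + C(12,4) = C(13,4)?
True

Working:
Pascal's identity C(n,k) + C(n,k+1) = C(n+1,k+1): 220 + 495 = 715 = C(13,4).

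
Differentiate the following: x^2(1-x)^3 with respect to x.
2x^1(1-x)^3 - 3x^2(1-x)^2

Working:
Product rule: 2x^{1}(1-x)^{3} + x^2·(-3)(1-x)^{2}.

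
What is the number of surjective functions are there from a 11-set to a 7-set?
Onto functions = 7! × S(11,7)
First compute S(11,7) via recurrence:
Using the Stirling recurrence: S(n,k) = k·S(n-1,k) + S(n-1,k-1)
S(11,7) = 7·S(10,7) + S(10,6)
         = 7·5880 + 22827
         = 41160 + 22827
         = 63,987
Then: 5040 × 63987 = 322,494,480

Answer: 322,494,480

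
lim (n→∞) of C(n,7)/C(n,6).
C(n,7)/C(n,6) = (n-6)/7 → ∞ as n → ∞.

Answer: ∞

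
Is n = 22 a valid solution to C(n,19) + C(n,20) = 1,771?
Yes

C(22,19) + C(22,20) = 1,540 + 231 = 1,771, which equals 1,771.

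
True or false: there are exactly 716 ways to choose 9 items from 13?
C(13,9) = 715 ≠ 716.

Answer: False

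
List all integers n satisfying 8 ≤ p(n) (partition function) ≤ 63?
6, 7, 8, 9, 10, 11

Working:
Tabulating p(n) via p(n) = p(n−1) + p(n−2) − p(n−5) − p(n−7) + …: p(5)=7; p(6)=11; p(7)=15; p(8)=22; p(9)=30; p(10)=42; p(11)=56; p(12)=77. So valid n = 6, 7, 8, 9, 10, 11.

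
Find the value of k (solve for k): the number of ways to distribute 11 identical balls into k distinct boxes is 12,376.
7

Explanation: Stars and bars: the count is C(11+k−1, k−1), increasing in k. k=5: C(15,4) = 1,365, k=6: C(16,5) = 4,368, k=7: C(17,6) = 12,376 ✓. So k = 7.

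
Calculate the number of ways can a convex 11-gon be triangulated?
4,862

Explanation: Using the Catalan number formula: C_n = C(2n, n) / (n+1)
C_9 = C(18, 9) / (9+1)
     = 48620 / 10
     = 4,862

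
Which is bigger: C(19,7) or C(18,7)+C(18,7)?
C(18,7)+C(18,7)

C(19,7)=50,388; C(18,7)+C(18,7)=31,824+31,824=63,648.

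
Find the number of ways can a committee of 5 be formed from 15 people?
C(15,5) = 15! / (5! × (15-5)!)
         = 15! / (5! × 10!)
         = 3,003

Answer: 3,003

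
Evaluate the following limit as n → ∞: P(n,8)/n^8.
1

Explanation: P(n,8) = n(n-1)···(n-7) ≈ n^8 for large n. Limit = 1.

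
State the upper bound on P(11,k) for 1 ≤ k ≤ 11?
39,916,800

Working:
P(11,k) increases in k, so maximum at k = 11: 11! = 39,916,800.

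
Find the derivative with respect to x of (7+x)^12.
12(7+x)^11

Solution: Using the power rule: d/dx (7+x)^12 = 12(7+x)^{11}.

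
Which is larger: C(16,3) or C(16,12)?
C(16,12)

Explanation: C(16,3)=560, C(16,12)=1,820.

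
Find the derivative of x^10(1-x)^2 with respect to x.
10x^9(1-x)^2 - 2x^10(1-x)^1

Working:
Product rule: 10x^{9}(1-x)^{2} + x^10·(-2)(1-x)^{1}.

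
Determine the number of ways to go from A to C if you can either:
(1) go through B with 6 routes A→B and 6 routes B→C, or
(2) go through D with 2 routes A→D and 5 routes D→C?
46
Route via B: 6×6=36. Route via D: 2×5=10. Total: 46.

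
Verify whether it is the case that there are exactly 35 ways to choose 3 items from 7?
True
C(7,3) = 35.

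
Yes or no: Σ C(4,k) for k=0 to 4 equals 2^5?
No

Working:
Binomial theorem: Σ C(4,k) = (1+1)^4 = 2^4 = 16; RHS 2^5 = 32.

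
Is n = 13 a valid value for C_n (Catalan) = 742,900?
Yes

Solution: C_13 = C(26,13)/(13+1) = 10,400,600/14 = 742,900, which equals 742,900.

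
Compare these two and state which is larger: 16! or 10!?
16!

Working:
16!=20,922,789,888,000, 10!=3,628,800. 16! > 10!.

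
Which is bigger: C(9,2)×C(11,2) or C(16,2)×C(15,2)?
C(16,2)×C(15,2)

Working:
C(9,2)×C(11,2)=1,980, C(16,2)×C(15,2)=12,600.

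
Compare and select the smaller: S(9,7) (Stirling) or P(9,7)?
S(9,7) = 7·S(8,7) + S(8,6) = 7·28 + 266 = 462; P(9,7) = 181,440.

Answer: S(9,7)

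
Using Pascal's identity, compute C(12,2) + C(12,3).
286
C(12,2) + C(12,3) = C(13,3) = 286.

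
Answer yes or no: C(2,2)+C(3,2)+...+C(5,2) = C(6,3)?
Yes

Hockey stick identity gives Σ = C(6,3) = 20; RHS C(6,3) = 20.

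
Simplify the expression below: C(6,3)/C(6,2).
4/3

Solution: C(n,k+1)/C(n,k) = (n−k)/(k+1). Here (6−2)/(2+1) = 4/3 = 4/3.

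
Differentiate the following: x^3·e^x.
(3x^2 + x^3)e^x

Product rule: d/dx[x^3]·e^x + x^3·d/dx[e^x] = 3x^{2}e^x + x^3e^x.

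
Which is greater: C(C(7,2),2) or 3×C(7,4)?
C(C(7,2),2)

C(C(7,2),2)=210, 3×C(7,4)=105.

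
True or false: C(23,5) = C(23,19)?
False
C(23,5) = 33,649 but C(23,19) = 8,855; symmetry gives C(23,5) = C(23,18), not C(23,19).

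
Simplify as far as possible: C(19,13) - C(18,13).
18,564
C(19,13) - C(18,13) = C(18,12) = 18,564.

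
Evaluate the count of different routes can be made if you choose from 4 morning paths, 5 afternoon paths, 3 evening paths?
60

By the multiplication principle: 4 × 5 × 3 = 60.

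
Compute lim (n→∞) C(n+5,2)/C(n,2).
Both numerator and denominator grow as n^2/2! for large n, so the ratio → 1.
Final answer: 1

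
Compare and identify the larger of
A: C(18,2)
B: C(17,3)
B

Explanation: A=C(18,2)=153, B=C(17,3)=680.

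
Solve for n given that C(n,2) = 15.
6

Solution: C(n,2) = n(n−1)/2! is increasing in n, and n(n−1) = 2!·15 = 30 ≈ (n−0.5)^2 gives n ≈ 6.0. Check: C(4,2) = 6, C(5,2) = 10, C(6,2) = 15 ✓. So n = 6.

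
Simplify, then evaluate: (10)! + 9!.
3,991,680

Reasoning: (10)! + 9! = (10)·9! + 9! = (10+1)·9! = 11·9! = 3,991,680.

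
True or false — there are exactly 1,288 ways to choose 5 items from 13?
False

Solution: C(13,5) = 1,287 ≠ 1288.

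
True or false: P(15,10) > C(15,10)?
P(15,10) = 10,897,286,400 and C(15,10) = 3,003; P(n,r) = r! × C(n,r) so P > C whenever r ≥ 2.
Final answer: True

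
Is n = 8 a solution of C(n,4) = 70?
Yes

Working:
C(8,4) = 8·7·6·5/4! = 1,680/24 = 70, which equals 70.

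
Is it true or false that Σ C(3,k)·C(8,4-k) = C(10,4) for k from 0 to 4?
False

Solution: Vandermonde's identity gives C(11,4) = 330; RHS C(10,4) = 210.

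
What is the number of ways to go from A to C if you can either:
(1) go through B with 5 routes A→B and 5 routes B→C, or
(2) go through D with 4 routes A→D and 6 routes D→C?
Route via B: 5×5=25. Route via D: 4×6=24. Total: 49.
Final answer: 49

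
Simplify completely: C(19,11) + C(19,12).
125,970

Working:
By Pascal's identity: C(20,12) = 125,970.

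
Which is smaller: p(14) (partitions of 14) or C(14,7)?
Pentagonal recurrence p(n) = p(n−1) + p(n−2) − p(n−5) − p(n−7) + …: p(14) = p(13) + p(12) − p(9) − p(7) + p(2) = 101 + 77 − 30 − 15 + 2 = 135; C(14,7) = 3,432.

Answer: p(14)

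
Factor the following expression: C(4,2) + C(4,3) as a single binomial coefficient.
C(5,3)

Explanation: By Pascal's identity: C(4,2) + C(4,3) = C(5,3) = 10.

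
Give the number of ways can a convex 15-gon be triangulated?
742,900

Working:
Using the Catalan number formula: C_n = C(2n, n) / (n+1)
C_13 = C(26, 13) / (13+1)
     = 10400600 / 14
     = 742,900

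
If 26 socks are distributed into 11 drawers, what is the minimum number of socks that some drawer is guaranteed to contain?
Pigeonhole: ⌈26/11⌉ = 3.

Answer: 3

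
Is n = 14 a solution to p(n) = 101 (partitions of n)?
No
Pentagonal recurrence p(n) = p(n−1) + p(n−2) − p(n−5) − p(n−7) + …: p(14) = p(13) + p(12) − p(9) − p(7) + p(2) = 101 + 77 − 30 − 15 + 2 = 135, which does not equal 101.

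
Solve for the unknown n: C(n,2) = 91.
14

Explanation: C(n,2) = n(n−1)/2! is increasing in n, and n(n−1) = 2!·91 = 182 ≈ (n−0.5)^2 gives n ≈ 14.0. Check: C(12,2) = 66, C(13,2) = 78, C(14,2) = 91 ✓. So n = 14.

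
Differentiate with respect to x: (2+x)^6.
6(2+x)^5

Solution: Using the power rule: d/dx (2+x)^6 = 6(2+x)^{5}.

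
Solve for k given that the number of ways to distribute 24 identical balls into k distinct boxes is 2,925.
4

Solution: Stars and bars: the count is C(24+k−1, k−1), increasing in k. k=2: C(25,1) = 25, k=3: C(26,2) = 325, k=4: C(27,3) = 2,925 ✓. So k = 4.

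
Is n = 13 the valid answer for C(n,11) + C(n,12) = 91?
Yes

Working:
C(13,11) + C(13,12) = 78 + 13 = 91, which equals 91.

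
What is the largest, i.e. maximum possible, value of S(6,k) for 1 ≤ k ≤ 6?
90

Solution: Row S(6,k) for k = 1..6 (via S(n,k) = k·S(n−1,k) + S(n−1,k−1)): 1, 31, 90, 65, 15, 1. The row is unimodal; maximum at k = 3: 90.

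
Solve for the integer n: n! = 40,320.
8

Explanation: n! is strictly increasing. 6! = 720, 7! = 5,040, 8! = 40,320 ✓. So n = 8.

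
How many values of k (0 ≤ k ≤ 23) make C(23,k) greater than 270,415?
8

Explanation: Row 23 is unimodal and symmetric about k=23/2. C(23,7)=245,157 ≤ 270,415; C(23,8)=490,314 > 270,415; by symmetry C(23,k) > 270,415 for k = 8..15. That's 15 - 8 + 1 = 8 values.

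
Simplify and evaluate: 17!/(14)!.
4,080

This equals 17×16×15 = 4,080.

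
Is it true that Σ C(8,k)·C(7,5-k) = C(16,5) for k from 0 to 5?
Vandermonde's identity gives C(15,5) = 3,003; RHS C(16,5) = 4,368.

Answer: False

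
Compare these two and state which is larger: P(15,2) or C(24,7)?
C(24,7)

Working:
P(15,2)=210, C(24,7)=346,104.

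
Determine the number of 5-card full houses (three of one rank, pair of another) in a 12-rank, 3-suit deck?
Triple rank: 12. Triple suits: C(3,3)=1. Pair rank: 11. Pair suits: C(3,2)=3. Total: 396.

Answer: 396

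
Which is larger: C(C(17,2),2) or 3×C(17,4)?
C(C(17,2),2)=9,180, 3×C(17,4)=7,140.
Final answer: C(C(17,2),2)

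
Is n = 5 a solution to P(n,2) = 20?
Yes

Working:
P(5,2) = 5·4 = 20, which equals 20.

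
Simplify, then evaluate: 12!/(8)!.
11,880

This equals 12×11×...×9 = 11,880.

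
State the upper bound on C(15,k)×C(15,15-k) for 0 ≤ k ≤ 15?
41,409,225

Working:
C(15,k)·C(15,15-k) = C(15,k)², maximised at the centre k = 7: C(15,7)² = 41,409,225.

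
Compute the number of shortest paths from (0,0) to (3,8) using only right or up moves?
165

Explanation: Choose 3 rights from 11 moves: C(11,3) = 165.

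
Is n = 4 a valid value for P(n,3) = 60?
No

Solution: P(4,3) = 4·3·2 = 24, which does not equal 60.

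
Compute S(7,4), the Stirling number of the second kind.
Using the Stirling recurrence: S(n,k) = k·S(n-1,k) + S(n-1,k-1)
S(7,4) = 4·S(6,4) + S(6,3)
         = 4·65 + 90
         = 260 + 90
         = 350

Answer: 350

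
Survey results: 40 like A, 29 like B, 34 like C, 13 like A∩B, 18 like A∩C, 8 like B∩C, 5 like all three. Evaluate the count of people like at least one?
69
|A∪B∪C| = 40+29+34-13-18-8+5 = 69.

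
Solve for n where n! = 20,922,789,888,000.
16

Reasoning: n! is strictly increasing. 14! = 87,178,291,200, 15! = 1,307,674,368,000, 16! = 20,922,789,888,000 ✓. So n = 16.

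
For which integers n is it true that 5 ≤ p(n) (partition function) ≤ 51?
4, 5, 6, 7, 8, 9, 10

Working:
Tabulating p(n) via p(n) = p(n−1) + p(n−2) − p(n−5) − p(n−7) + …: p(3)=3; p(4)=5; p(5)=7; p(6)=11; p(7)=15; p(8)=22; p(9)=30; p(10)=42; p(11)=56. So valid n = 4, 5, 6, 7, 8, 9, 10.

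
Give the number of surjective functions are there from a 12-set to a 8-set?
6,411,968,640

Onto functions = 8! × S(12,8)
First compute S(12,8) via recurrence:
Using the Stirling recurrence: S(n,k) = k·S(n-1,k) + S(n-1,k-1)
S(12,8) = 8·S(11,8) + S(11,7)
         = 8·11880 + 63987
         = 95040 + 63987
         = 159,027
Then: 40320 × 159027 = 6,411,968,640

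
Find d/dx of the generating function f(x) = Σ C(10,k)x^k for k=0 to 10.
Σ k·C(10,k)x^(k-1) for k=1 to 10
Term-by-term differentiation gives Σ k·C(10,k)x^{k-1} for k=1 to 10.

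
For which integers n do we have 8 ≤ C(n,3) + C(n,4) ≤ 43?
C(4,3)+C(4,4)=5; C(5,3)+C(5,4)=15; C(6,3)+C(6,4)=35; C(7,3)+C(7,4)=70. So valid n = 5, 6.
Final answer: 5, 6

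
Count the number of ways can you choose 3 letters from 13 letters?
286

Explanation: C(13,3) = 13! / (3! × (13-3)!)
         = 13! / (3! × 10!)
         = 286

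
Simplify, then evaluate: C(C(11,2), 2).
C(11,2) = 55, then C(55, 2) = 1,485.

Answer: 1,485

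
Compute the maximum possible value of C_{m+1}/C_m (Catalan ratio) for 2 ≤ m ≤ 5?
22/7

Working:
C_{m+1}/C_m = 2(2m+1)/(m+2), which increases with m. Maximum at m = 5: 2·11/7 = 22/7.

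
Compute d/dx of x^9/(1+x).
(9x^8(1+x) - x^9)/(1+x)²
Quotient rule: [9x^{8}(1+x) - x^9]/(1+x)².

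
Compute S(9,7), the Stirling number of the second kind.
462

Working:
Using the Stirling recurrence: S(n,k) = k·S(n-1,k) + S(n-1,k-1)
S(9,7) = 7·S(8,7) + S(8,6)
         = 7·28 + 266
         = 196 + 266
         = 462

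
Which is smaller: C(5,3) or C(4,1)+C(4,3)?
C(4,1)+C(4,3)

Reasoning: C(5,3)=10; C(4,1)+C(4,3)=4+4=8.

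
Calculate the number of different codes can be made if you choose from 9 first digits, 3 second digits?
By the multiplication principle: 9 × 3 = 27.

Answer: 27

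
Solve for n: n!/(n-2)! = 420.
21

Explanation: n!/(n-2)! = n×(n-1), a product of 2 consecutive integers ≈ (n−0.5)^2. 420^(1/2) + 0.5 ≈ 21.0; check n = 21: 21×20 = 420 ✓. So n = 21.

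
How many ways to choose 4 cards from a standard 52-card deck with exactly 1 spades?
118,807

13 spades and 39 non-spades: C(13,1) × C(39,3) = 13 × 9139 = 118,807.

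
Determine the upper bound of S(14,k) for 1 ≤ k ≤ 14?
63,436,373
Row S(14,k) for k = 1..14 (via S(n,k) = k·S(n−1,k) + S(n−1,k−1)): 1, 8,191, 788,970, 10,391,745, 40,075,035, 63,436,373, 49,329,280, 20,912,320, 5,135,130, 752,752, 66,066, 3,367, 91, 1. The row is unimodal; maximum at k = 6: 63,436,373.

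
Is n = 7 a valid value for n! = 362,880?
No

Explanation: 7! = 7·6! = 7·720 = 5,040, which does not equal 362,880.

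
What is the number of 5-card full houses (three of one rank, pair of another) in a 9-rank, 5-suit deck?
Triple rank: 9. Triple suits: C(5,3)=10. Pair rank: 8. Pair suits: C(5,2)=10. Total: 7,200.
Final answer: 7,200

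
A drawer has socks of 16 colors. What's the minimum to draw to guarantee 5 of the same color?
Worst case: 4 of each = 64. One more: 65.

Answer: 65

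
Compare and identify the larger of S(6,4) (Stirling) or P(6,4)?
S(6,4) = 4·S(5,4) + S(5,3) = 4·10 + 25 = 65; P(6,4) = 360.
Final answer: P(6,4)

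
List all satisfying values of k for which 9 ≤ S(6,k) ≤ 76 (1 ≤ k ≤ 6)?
S(6,1)=1; S(6,2)=31; S(6,3)=90; S(6,4)=65; S(6,5)=15; S(6,6)=1. So valid k = 2, 4, 5.
Final answer: 2, 4, 5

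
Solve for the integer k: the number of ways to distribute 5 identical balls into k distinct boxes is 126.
5

Solution: Stars and bars: the count is C(5+k−1, k−1), increasing in k. k=3: C(7,2) = 21, k=4: C(8,3) = 56, k=5: C(9,4) = 126 ✓. So k = 5.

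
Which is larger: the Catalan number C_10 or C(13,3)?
C_10

Explanation: C_10 = C(20,10)/(10+1) = 184,756/11 = 16,796; C(13,3) = 286.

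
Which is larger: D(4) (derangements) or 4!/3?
D(4)

Reasoning: D(4) = (4-1)·[D(3) + D(2)] = 3·[2 + 1] = 9; 4!/3 = 24/3 = 8.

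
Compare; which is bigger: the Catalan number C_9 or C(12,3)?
C_9

Explanation: C_9 = C(18,9)/(9+1) = 48,620/10 = 4,862; C(12,3) = 220.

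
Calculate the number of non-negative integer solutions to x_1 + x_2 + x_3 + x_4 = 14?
680
C(14+4-1, 4-1) = 680.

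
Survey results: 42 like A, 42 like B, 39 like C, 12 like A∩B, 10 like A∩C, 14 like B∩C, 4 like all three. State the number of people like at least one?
91
|A∪B∪C| = 42+42+39-12-10-14+4 = 91.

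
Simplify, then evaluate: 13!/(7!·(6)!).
1,716
This is C(13,7) = 1,716.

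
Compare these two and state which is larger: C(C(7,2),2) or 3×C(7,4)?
C(C(7,2),2)=210, 3×C(7,4)=105.
Final answer: C(C(7,2),2)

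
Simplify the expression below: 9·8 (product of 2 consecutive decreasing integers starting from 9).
72

Explanation: This is P(9,2) = 9!/(7)! = 72.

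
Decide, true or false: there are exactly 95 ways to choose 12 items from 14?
C(14,12) = 91 ≠ 95.
Final answer: False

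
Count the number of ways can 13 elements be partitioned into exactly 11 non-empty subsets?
2,431

This equals S(13,11), the Stirling number of the 2nd kind.
Using the Stirling recurrence: S(n,k) = k·S(n-1,k) + S(n-1,k-1)
S(13,11) = 11·S(12,11) + S(12,10)
         = 11·66 + 1705
         = 726 + 1705
         = 2,431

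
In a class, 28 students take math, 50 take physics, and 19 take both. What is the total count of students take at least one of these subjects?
|A∪B| = |A|+|B|-|A∩B| = 28+50-19 = 59.
Final answer: 59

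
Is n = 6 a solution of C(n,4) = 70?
No

Working:
C(6,4) = 6·5·4·3/4! = 360/24 = 15, which does not equal 70.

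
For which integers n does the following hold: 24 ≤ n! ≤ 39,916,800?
n! is strictly increasing; 4! = 24 and 11! = 39,916,800, so valid n = 4, 5, 6, 7, 8, 9, 10, 11.

Answer: 4, 5, 6, 7, 8, 9, 10, 11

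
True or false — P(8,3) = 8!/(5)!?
Permutation formula P(n,k) = n!/(n-k)!: 8!/5! = 40,320/120 = 336 = P(8,3). The statement holds.

Answer: True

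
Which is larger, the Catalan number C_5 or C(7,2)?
C_5

Working:
C_5 = C(10,5)/(5+1) = 252/6 = 42; C(7,2) = 21.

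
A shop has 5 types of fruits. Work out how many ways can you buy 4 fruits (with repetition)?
70

Reasoning: Stars and bars: C(4+5-1, 4) = C(8, 4) = 70.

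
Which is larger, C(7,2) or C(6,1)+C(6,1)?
C(7,2)

Explanation: C(7,2)=21; C(6,1)+C(6,1)=6+6=12.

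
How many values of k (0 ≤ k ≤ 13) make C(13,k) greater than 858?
4

Solution: Row 13 is unimodal and symmetric about k=13/2. C(13,4)=715 ≤ 858; C(13,5)=1,287 > 858; by symmetry C(13,k) > 858 for k = 5..8. That's 8 - 5 + 1 = 4 values.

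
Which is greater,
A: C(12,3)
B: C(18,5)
B

Solution: A=C(12,3)=220, B=C(18,5)=8,568.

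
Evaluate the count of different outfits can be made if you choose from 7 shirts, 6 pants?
By the multiplication principle: 7 × 6 = 42.

Answer: 42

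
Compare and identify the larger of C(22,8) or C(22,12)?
C(22,8)=319,770, C(22,12)=646,646.

Answer: C(22,12)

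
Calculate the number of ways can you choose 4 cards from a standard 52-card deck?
C(52,4) = 270,725.

Answer: 270,725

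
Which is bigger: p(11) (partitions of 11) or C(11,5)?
C(11,5)

Reasoning: Pentagonal recurrence p(n) = p(n−1) + p(n−2) − p(n−5) − p(n−7) + …: p(11) = p(10) + p(9) − p(6) − p(4) = 42 + 30 − 11 − 5 = 56; C(11,5) = 462.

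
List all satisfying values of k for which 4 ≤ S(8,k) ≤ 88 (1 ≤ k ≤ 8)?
7

S(8,1)=1; S(8,2)=127; S(8,3)=966; S(8,4)=1,701; S(8,5)=1,050; S(8,6)=266; S(8,7)=28; S(8,8)=1. So valid k = 7.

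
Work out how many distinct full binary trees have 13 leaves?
Using the Catalan number formula: C_n = C(2n, n) / (n+1)
C_12 = C(24, 12) / (12+1)
     = 2704156 / 13
     = 208,012

Answer: 208,012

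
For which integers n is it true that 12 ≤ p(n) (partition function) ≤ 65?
7, 8, 9, 10, 11

Solution: Tabulating p(n) via p(n) = p(n−1) + p(n−2) − p(n−5) − p(n−7) + …: p(6)=11; p(7)=15; p(8)=22; p(9)=30; p(10)=42; p(11)=56; p(12)=77. So valid n = 7, 8, 9, 10, 11.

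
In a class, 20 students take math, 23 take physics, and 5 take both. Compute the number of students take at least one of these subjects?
|A∪B| = |A|+|B|-|A∩B| = 20+23-5 = 38.
Final answer: 38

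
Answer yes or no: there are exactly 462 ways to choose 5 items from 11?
Yes
C(11,5) = 462.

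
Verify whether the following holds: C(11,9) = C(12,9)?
False

Reasoning: LHS = C(11,9) = 55; RHS = C(12,9) = 220. 55 ≠ 220, so the statement does not hold.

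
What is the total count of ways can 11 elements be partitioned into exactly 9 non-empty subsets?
1,155

Reasoning: This equals S(11,9), the Stirling number of the 2nd kind.
Using the Stirling recurrence: S(n,k) = k·S(n-1,k) + S(n-1,k-1)
S(11,9) = 9·S(10,9) + S(10,8)
         = 9·45 + 750
         = 405 + 750
         = 1,155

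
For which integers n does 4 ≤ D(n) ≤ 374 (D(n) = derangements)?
4, 5, 6

Using D(n) = (n−1)[D(n−1) + D(n−2)] with D(1)=0, D(2)=1: D(3)=2; D(4)=9; D(5)=44; D(6)=265; D(7)=1,854. So valid n = 4, 5, 6.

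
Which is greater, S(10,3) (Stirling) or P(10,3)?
S(10,3)

Reasoning: S(10,3) = 3·S(9,3) + S(9,2) = 3·3,025 + 255 = 9,330; P(10,3) = 720.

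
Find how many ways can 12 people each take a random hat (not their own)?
176,214,841
Using D(n) = (n-1)[D(n-1) + D(n-2)]:
D(12) = (12-1) × [D(11) + D(10)]
      = 11 × [14684570 + 1334961]
      = 11 × 16019531
      = 176,214,841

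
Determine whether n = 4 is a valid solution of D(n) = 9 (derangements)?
Yes
D(4) = (4-1)·[D(3) + D(2)] = 3·[2 + 1] = 9, which equals 9.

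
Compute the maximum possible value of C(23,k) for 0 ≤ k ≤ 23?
Maximum at k = 11 or k = 12: C(23,11) = 1,352,078.
Final answer: 1,352,078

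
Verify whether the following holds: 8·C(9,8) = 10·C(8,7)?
False

Solution: Absorption identity k·C(n,k) = n·C(n-1,k-1). LHS = 8·9 = 72; RHS = 10·8 = 80.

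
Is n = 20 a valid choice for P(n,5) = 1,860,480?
Yes
P(20,5) = 20·19·18·17·16 = 1,860,480, which equals 1,860,480.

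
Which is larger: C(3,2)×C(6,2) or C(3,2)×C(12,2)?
C(3,2)×C(6,2)=45, C(3,2)×C(12,2)=198.

Answer: C(3,2)×C(12,2)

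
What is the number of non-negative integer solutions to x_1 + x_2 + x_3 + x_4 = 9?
220

Solution: C(9+4-1, 4-1) = 220.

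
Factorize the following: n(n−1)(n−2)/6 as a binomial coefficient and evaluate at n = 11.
n(n−1)(n−2)/6 = n!/(3!(n−3)!) = C(n,3). At n = 11: C(11,3) = 165.

Answer: C(n,3); C(11,3) = 165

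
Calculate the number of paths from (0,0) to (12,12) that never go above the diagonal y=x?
208,012

Working:
Counted by the Catalan number C_12: C_12 = C(24,12)/(12+1) = 2,704,156/13 = 208,012.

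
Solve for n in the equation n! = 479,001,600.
n! is strictly increasing. 10! = 3,628,800, 11! = 39,916,800, 12! = 479,001,600 ✓. So n = 12.

Answer: 12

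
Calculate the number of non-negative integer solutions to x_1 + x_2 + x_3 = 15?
136

Reasoning: C(15+3-1, 3-1) = 136.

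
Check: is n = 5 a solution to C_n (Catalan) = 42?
C_5 = C(10,5)/(5+1) = 252/6 = 42, which equals 42.

Answer: Yes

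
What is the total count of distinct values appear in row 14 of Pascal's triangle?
8
Row 14 has entries C(14,0)..C(14,14); by symmetry C(14,k)=C(14,14-k), giving 8 distinct values.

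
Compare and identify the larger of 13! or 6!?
13!
13!=6,227,020,800, 6!=720. 13! > 6!.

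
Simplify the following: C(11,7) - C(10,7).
210

Working:
C(11,7) - C(10,7) = C(10,6) = 210.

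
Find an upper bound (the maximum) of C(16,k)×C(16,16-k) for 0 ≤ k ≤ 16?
165,636,900

C(16,k)·C(16,16-k) = C(16,k)², maximised at the centre k = 8: C(16,8)² = 165,636,900.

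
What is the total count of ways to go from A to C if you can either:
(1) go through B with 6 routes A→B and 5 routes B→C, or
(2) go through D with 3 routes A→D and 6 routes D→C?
48

Explanation: Route via B: 6×5=30. Route via D: 3×6=18. Total: 48.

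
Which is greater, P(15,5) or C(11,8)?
P(15,5)

Working:
P(15,5)=360,360, C(11,8)=165.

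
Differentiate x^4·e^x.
Product rule: d/dx[x^4]·e^x + x^4·d/dx[e^x] = 4x^{3}e^x + x^4e^x.
Final answer: (4x^3 + x^4)e^x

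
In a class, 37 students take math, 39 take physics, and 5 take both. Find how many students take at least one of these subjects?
71

|A∪B| = |A|+|B|-|A∩B| = 37+39-5 = 71.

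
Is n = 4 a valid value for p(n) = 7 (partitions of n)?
No

Pentagonal recurrence p(n) = p(n−1) + p(n−2) − p(n−5) − p(n−7) + …: p(4) = p(3) + p(2) = 3 + 2 = 5, which does not equal 7.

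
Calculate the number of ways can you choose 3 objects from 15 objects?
455

Explanation: C(15,3) = 15! / (3! × (15-3)!)
         = 15! / (3! × 12!)
         = 455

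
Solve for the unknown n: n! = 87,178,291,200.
14

Solution: n! is strictly increasing. 12! = 479,001,600, 13! = 6,227,020,800, 14! = 87,178,291,200 ✓. So n = 14.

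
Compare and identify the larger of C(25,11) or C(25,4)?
C(25,11)

Reasoning: C(25,11)=4,457,400, C(25,4)=12,650.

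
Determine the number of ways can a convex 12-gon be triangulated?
16,796

Reasoning: Using the Catalan number formula: C_n = C(2n, n) / (n+1)
C_10 = C(20, 10) / (10+1)
     = 184756 / 11
     = 16,796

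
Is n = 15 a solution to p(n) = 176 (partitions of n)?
Pentagonal recurrence p(n) = p(n−1) + p(n−2) − p(n−5) − p(n−7) + …: p(15) = p(14) + p(13) − p(10) − p(8) + p(3) + p(0) = 135 + 101 − 42 − 22 + 3 + 1 = 176, which equals 176.

Answer: Yes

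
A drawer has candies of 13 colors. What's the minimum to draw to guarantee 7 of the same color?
79

Reasoning: Worst case: 6 of each = 78. One more: 79.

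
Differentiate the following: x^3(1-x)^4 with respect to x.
3x^2(1-x)^4 - 4x^3(1-x)^3

Working:
Product rule: 3x^{2}(1-x)^{4} + x^3·(-4)(1-x)^{3}.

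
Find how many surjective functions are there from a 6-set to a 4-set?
Onto functions = 4! × S(6,4)
First compute S(6,4) via recurrence:
Using the Stirling recurrence: S(n,k) = k·S(n-1,k) + S(n-1,k-1)
S(6,4) = 4·S(5,4) + S(5,3)
         = 4·10 + 25
         = 40 + 25
         = 65
Then: 24 × 65 = 1,560

Answer: 1,560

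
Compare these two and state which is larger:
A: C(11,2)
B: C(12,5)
A=C(11,2)=55, B=C(12,5)=792.
Final answer: B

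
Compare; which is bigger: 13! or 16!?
16!

13!=6,227,020,800, 16!=20,922,789,888,000. 16! > 13!.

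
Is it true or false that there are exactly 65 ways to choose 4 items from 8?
False
C(8,4) = 70 ≠ 65.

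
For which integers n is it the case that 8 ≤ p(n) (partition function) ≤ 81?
Tabulating p(n) via p(n) = p(n−1) + p(n−2) − p(n−5) − p(n−7) + …: p(5)=7; p(6)=11; p(7)=15; p(8)=22; p(9)=30; p(10)=42; p(11)=56; p(12)=77; p(13)=101. So valid n = 6, 7, 8, 9, 10, 11, 12.
Final answer: 6, 7, 8, 9, 10, 11, 12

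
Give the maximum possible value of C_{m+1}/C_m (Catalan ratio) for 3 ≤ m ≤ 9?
C_{m+1}/C_m = 2(2m+1)/(m+2), which increases with m. Maximum at m = 9: 2·19/11 = 38/11.

Answer: 38/11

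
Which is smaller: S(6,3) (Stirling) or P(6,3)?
S(6,3) = 3·S(5,3) + S(5,2) = 3·25 + 15 = 90; P(6,3) = 120.
Final answer: S(6,3)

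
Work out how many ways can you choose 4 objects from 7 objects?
35

Solution: C(7,4) = 7! / (4! × (7-4)!)
         = 7! / (4! × 3!)
         = 35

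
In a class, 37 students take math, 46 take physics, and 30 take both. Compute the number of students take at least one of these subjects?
53
|A∪B| = |A|+|B|-|A∩B| = 37+46-30 = 53.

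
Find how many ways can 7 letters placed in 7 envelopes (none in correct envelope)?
1,854

Using D(n) = (n-1)[D(n-1) + D(n-2)]:
D(7) = (7-1) × [D(6) + D(5)]
      = 6 × [265 + 44]
      = 6 × 309
      = 1,854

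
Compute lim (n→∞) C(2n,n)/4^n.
0

C(2n,n) ~ 4^n/√(πn), so C(2n,n)/4^n ~ 1/√(πn) → 0.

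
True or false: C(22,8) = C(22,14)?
C(22,8) = C(22,22-8) by the symmetry property; both equal 319,770.
Final answer: True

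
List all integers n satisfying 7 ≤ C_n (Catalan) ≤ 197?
C_3=5; C_4=14; C_5=42; C_6=132; C_7=429. So valid n = 4, 5, 6.

Answer: 4, 5, 6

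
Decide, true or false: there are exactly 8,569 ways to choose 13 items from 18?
False

Reasoning: C(18,13) = 8,568 ≠ 8569.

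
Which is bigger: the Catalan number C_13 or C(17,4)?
C_13
C_13 = C(26,13)/(13+1) = 10,400,600/14 = 742,900; C(17,4) = 2,380.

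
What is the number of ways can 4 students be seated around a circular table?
6

Solution: Circular arrangements: (4-1)! = 6.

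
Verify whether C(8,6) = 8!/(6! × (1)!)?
False

Reasoning: The correct denominator is 6!×2!, giving C(8,6) = 28; the stated RHS is 8!/(6!×1!) = 56 ≠ 28, so the statement does not hold.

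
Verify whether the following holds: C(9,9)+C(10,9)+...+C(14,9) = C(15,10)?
Hockey stick identity gives Σ = C(15,10) = 3,003; RHS C(15,10) = 3,003.

Answer: True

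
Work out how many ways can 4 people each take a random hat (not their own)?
Using D(n) = (n-1)[D(n-1) + D(n-2)]:
D(4) = (4-1) × [D(3) + D(2)]
      = 3 × [2 + 1]
      = 3 × 3
      = 9

Answer: 9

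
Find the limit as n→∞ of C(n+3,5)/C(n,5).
1

Explanation: Both numerator and denominator grow as n^5/5! for large n, so the ratio → 1.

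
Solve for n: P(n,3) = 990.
11
P(n,3) = n(n−1)(n−2) is increasing in n; n(n−1)(n−2) ≈ (n−1)^3 = 990 gives n ≈ 11.0. Check: P(9,3) = 504, P(10,3) = 720, P(11,3) = 990 ✓. So n = 11.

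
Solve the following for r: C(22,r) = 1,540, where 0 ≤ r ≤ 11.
C(22,r) is increasing for 0 ≤ r ≤ 11. Stepping up (C(22,r+1) = C(22,r)·(22−r)/(r+1)): C(22,1) = 22, C(22,2) = 231, C(22,3) = 1,540 ✓. So r = 3.

Answer: 3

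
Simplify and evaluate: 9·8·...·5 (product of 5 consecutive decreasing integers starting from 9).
This is P(9,5) = 9!/(4)! = 15,120.

Answer: 15,120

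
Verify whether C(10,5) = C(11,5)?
False

Explanation: LHS = C(10,5) = 252; RHS = C(11,5) = 462. 252 ≠ 462, so the statement does not hold.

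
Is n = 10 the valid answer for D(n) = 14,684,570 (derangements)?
No

Reasoning: D(10) = (10-1)·[D(9) + D(8)] = 9·[133,496 + 14,833] = 1,334,961, which does not equal 14,684,570.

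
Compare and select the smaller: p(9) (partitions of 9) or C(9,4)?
p(9)

Pentagonal recurrence p(n) = p(n−1) + p(n−2) − p(n−5) − p(n−7) + …: p(9) = p(8) + p(7) − p(4) − p(2) = 22 + 15 − 5 − 2 = 30; C(9,4) = 126.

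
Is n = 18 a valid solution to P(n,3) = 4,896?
Yes

Explanation: P(18,3) = 18·17·16 = 4,896, which equals 4,896.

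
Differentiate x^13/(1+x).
(13x^12(1+x) - x^13)/(1+x)²
Quotient rule: [13x^{12}(1+x) - x^13]/(1+x)².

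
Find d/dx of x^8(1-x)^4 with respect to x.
8x^7(1-x)^4 - 4x^8(1-x)^3

Solution: Product rule: 8x^{7}(1-x)^{4} + x^8·(-4)(1-x)^{3}.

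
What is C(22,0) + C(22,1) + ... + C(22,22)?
4,194,304

Sum of binomial coefficients = 2^22 = 4,194,304.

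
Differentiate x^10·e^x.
Product rule: d/dx[x^10]·e^x + x^10·d/dx[e^x] = 10x^{9}e^x + x^10e^x.
Final answer: (10x^9 + x^10)e^x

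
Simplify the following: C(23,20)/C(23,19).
1/5

Working:
C(n,k+1)/C(n,k) = (n−k)/(k+1). Here (23−19)/(19+1) = 4/20 = 1/5.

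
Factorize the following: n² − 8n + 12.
(n − 2)(n − 6)
Seek roots whose sum is 8 and product is 12: (2, 6). So n² − 8n + 12 = (n − 2)(n − 6).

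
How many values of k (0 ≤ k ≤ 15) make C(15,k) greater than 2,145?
6

Explanation: Row 15 is unimodal and symmetric about k=15/2. C(15,4)=1,365 ≤ 2,145; C(15,5)=3,003 > 2,145; by symmetry C(15,k) > 2,145 for k = 5..10. That's 10 - 5 + 1 = 6 values.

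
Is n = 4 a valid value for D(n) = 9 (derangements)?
D(4) = (4-1)·[D(3) + D(2)] = 3·[2 + 1] = 9, which equals 9.

Answer: Yes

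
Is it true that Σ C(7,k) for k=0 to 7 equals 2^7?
True

Explanation: Binomial theorem: Σ C(7,k) = (1+1)^7 = 2^7 = 128; RHS 2^7 = 128.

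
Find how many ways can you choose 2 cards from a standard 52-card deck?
1,326

Reasoning: C(52,2) = 1,326.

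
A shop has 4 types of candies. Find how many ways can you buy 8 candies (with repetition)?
165

Explanation: Stars and bars: C(8+4-1, 8) = C(11, 8) = 165.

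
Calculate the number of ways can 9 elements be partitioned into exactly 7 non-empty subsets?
462

Solution: This equals S(9,7), the Stirling number of the 2nd kind.
Using the Stirling recurrence: S(n,k) = k·S(n-1,k) + S(n-1,k-1)
S(9,7) = 7·S(8,7) + S(8,6)
         = 7·28 + 266
         = 196 + 266
         = 462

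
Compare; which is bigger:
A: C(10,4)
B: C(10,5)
A=C(10,4)=210, B=C(10,5)=252.
Final answer: B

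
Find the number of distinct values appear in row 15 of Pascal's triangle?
8

Row 15 has entries C(15,0)..C(15,15); by symmetry C(15,k)=C(15,15-k), giving 8 distinct values.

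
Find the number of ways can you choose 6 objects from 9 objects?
84

Working:
C(9,6) = 9! / (6! × (9-6)!)
         = 9! / (6! × 3!)
         = 84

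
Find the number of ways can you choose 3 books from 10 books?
120

Reasoning: C(10,3) = 10! / (3! × (10-3)!)
         = 10! / (3! × 7!)
         = 120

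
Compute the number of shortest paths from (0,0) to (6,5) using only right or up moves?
462
Choose 6 rights from 11 moves: C(11,6) = 462.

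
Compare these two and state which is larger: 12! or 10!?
12!

Solution: 12!=479,001,600, 10!=3,628,800. 12! > 10!.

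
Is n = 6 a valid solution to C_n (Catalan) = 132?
C_6 = C(12,6)/(6+1) = 924/7 = 132, which equals 132.
Final answer: Yes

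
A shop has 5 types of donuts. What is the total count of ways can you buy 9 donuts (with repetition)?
Stars and bars: C(9+5-1, 9) = C(13, 9) = 715.
Final answer: 715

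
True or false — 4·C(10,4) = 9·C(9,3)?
False

Working:
Absorption identity k·C(n,k) = n·C(n-1,k-1). LHS = 4·210 = 840; RHS = 9·84 = 756.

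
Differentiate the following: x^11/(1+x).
(11x^10(1+x) - x^11)/(1+x)²

Reasoning: Quotient rule: [11x^{10}(1+x) - x^11]/(1+x)².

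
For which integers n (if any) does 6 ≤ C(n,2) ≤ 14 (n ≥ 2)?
4, 5

Solution: C(3,2)=3; C(4,2)=6; C(5,2)=10; C(6,2)=15. So valid n = 4, 5.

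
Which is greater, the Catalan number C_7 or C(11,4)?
C_7 = C(14,7)/(7+1) = 3,432/8 = 429; C(11,4) = 330.

Answer: C_7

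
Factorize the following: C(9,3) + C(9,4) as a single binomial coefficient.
C(10,4)

Explanation: By Pascal's identity: C(9,3) + C(9,4) = C(10,4) = 210.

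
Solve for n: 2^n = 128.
7

2^7 = 128, so n = 7.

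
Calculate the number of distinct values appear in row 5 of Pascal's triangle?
3

Solution: Row 5 has entries C(5,0)..C(5,5); by symmetry C(5,k)=C(5,5-k), giving 3 distinct values.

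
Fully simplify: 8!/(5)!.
336

Explanation: This equals 8×7×6 = 336.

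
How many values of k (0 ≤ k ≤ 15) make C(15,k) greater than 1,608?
Row 15 is unimodal and symmetric about k=15/2. C(15,4)=1,365 ≤ 1,608; C(15,5)=3,003 > 1,608; by symmetry C(15,k) > 1,608 for k = 5..10. That's 10 - 5 + 1 = 6 values.
Final answer: 6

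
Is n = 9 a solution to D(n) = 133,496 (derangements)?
Yes

Solution: D(9) = (9-1)·[D(8) + D(7)] = 8·[14,833 + 1,854] = 133,496, which equals 133,496.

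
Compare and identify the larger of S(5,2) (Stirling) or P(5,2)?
P(5,2)

Explanation: S(5,2) = 2·S(4,2) + S(4,1) = 2·7 + 1 = 15; P(5,2) = 20.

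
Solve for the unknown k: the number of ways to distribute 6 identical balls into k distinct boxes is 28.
3

Solution: Stars and bars: the count is C(6+k−1, k−1), increasing in k. k=2: C(7,1) = 7, k=3: C(8,2) = 28 ✓. So k = 3.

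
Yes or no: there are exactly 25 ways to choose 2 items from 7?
No

Reasoning: C(7,2) = 21 ≠ 25.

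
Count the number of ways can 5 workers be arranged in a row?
120
Arrangements of 5 distinct objects: 5! = 120.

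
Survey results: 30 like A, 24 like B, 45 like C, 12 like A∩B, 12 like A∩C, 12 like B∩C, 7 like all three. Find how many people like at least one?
|A∪B∪C| = 30+24+45-12-12-12+7 = 70.
Final answer: 70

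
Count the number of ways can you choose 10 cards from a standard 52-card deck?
15,820,024,220

Working:
C(52,10) = 15,820,024,220.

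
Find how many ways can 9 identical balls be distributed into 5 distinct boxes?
C(9+5-1, 5-1) = C(13, 4) = 715.

Answer: 715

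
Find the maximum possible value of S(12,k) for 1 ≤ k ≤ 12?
1,379,400

Working:
Row S(12,k) for k = 1..12 (via S(n,k) = k·S(n−1,k) + S(n−1,k−1)): 1, 2,047, 86,526, 611,501, 1,379,400, 1,323,652, 627,396, 159,027, 22,275, 1,705, 66, 1. The row is unimodal; maximum at k = 5: 1,379,400.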